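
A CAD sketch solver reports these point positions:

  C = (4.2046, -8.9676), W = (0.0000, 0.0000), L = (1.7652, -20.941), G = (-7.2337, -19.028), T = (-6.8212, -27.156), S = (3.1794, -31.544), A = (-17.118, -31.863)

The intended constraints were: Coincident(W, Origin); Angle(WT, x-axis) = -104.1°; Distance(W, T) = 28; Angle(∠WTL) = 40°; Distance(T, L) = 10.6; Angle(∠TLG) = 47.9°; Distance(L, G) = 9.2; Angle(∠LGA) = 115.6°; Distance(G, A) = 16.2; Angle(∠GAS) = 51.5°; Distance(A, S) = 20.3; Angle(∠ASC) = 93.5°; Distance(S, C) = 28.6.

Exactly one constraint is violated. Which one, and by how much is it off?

Distance(S, C) = 28.6 — off by 6.00.

W = (0.00, 0.00) ✓; WT at -104.1° ✓; |WT| = 28.00 ✓; ∠WTL = 40.00° ✓; |TL| = 10.60 ✓; ∠TLG = 47.90° ✓; |LG| = 9.200 ✓; ∠LGA = 115.6° ✓; |GA| = 16.20 ✓; ∠GAS = 51.50° ✓; |AS| = 20.30 ✓; ∠ASC = 93.50° ✓; |SC| = 22.60 ✗.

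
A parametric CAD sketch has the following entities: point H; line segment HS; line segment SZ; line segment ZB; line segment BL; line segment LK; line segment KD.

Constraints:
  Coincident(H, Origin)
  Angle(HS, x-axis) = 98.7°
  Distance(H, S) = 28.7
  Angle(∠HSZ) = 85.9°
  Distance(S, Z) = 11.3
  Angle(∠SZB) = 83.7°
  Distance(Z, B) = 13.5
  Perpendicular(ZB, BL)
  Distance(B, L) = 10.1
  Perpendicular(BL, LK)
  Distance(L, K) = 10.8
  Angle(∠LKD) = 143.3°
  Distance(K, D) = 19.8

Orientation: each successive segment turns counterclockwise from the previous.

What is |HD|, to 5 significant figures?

43.348

BL ⟂ LK, so LK runs at 109.10°; with |LK| = 10.8, K = (-4.9329, 26.620). ∠LKD = 143.3° gives KD at 145.80° from the x-axis; with |KD| = 19.8, D = (-21.309, 37.749). Then |HD| = |D − H| = 43.348.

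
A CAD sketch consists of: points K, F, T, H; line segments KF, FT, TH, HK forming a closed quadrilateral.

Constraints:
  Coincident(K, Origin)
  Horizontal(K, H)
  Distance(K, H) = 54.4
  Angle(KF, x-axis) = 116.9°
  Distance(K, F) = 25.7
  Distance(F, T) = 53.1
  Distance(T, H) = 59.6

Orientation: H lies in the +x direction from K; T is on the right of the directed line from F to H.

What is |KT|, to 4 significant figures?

28.47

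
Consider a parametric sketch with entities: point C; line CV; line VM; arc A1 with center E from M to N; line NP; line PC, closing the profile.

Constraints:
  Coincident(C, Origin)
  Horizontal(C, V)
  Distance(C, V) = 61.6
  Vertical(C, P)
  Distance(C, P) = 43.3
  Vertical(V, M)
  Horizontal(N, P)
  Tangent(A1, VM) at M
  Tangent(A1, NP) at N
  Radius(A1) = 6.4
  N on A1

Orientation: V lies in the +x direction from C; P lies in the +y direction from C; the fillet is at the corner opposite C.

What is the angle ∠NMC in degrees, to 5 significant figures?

75.923°

The virtual corner opposite C is at (61.600, 43.300). Tangency of A1 to VM means the radius EM is perpendicular to VM and since A1 is tangent to NP there, EN ⟂ NP, with radius 6.4, so the center E sits 6.4 in from both sides at E = (55.200, 36.900). That places the tangent points at M = (61.600, 36.900) on VM and N = (55.200, 43.300) on NP. Then cos ∠NMC = MN·MC / (|MN||MC|), giving 75.923°.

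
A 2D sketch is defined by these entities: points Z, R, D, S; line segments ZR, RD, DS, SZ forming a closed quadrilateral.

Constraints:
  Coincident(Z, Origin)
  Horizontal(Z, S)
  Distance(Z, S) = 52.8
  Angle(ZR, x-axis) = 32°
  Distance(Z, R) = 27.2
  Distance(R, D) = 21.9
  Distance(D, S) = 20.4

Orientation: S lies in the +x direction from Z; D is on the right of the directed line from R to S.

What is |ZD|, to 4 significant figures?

33.43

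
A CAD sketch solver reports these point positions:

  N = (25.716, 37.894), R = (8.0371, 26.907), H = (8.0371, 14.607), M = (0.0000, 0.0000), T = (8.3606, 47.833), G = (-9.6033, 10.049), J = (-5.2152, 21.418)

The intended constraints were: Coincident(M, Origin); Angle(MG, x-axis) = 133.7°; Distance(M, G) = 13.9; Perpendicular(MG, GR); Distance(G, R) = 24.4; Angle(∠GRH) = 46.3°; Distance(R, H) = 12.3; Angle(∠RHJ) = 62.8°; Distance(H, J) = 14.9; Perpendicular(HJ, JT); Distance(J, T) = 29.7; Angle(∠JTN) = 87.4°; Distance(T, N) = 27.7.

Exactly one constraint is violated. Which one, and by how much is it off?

Distance(T, N) = 27.7 — off by 7.70.

M = (0.00, 0.00) ✓; MG at 133.7° ✓; |MG| = 13.90 ✓; ∠(MG, GR) = 90.00° ✓; |GR| = 24.40 ✓; ∠GRH = 46.30° ✓; |RH| = 12.30 ✓; ∠RHJ = 62.80° ✓; |HJ| = 14.90 ✓; ∠(HJ, JT) = 90.00° ✓; |JT| = 29.70 ✓; ∠JTN = 87.40° ✓; |TN| = 20.00 ✗.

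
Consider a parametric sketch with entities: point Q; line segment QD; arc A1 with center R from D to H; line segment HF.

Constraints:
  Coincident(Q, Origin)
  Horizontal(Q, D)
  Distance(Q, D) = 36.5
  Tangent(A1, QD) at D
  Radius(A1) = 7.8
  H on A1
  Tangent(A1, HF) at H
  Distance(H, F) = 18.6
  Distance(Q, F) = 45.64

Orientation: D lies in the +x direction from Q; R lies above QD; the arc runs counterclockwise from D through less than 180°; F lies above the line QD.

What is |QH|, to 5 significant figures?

44.985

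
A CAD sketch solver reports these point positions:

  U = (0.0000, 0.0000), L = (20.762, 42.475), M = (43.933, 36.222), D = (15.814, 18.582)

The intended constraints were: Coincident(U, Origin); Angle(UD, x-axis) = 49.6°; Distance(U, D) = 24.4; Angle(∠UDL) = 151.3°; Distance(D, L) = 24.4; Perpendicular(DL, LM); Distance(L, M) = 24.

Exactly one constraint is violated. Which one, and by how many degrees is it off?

Perpendicular(DL, LM) — off by 3.40°.

U = (0.00, 0.00) ✓; UD at 49.60° ✓; |UD| = 24.40 ✓; ∠UDL = 151.3° ✓; |DL| = 24.40 ✓; ∠(DL, LM) = 93.40° ✗; |LM| = 24.00 ✓.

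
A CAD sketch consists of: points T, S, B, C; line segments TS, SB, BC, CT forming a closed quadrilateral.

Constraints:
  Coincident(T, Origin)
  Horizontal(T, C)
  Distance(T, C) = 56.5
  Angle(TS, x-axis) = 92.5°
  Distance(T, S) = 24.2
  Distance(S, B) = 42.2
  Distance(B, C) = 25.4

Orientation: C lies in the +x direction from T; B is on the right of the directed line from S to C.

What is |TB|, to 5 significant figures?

31.410

Checks: |SB| = 42.20 ✓; |BC| = 25.40 ✓.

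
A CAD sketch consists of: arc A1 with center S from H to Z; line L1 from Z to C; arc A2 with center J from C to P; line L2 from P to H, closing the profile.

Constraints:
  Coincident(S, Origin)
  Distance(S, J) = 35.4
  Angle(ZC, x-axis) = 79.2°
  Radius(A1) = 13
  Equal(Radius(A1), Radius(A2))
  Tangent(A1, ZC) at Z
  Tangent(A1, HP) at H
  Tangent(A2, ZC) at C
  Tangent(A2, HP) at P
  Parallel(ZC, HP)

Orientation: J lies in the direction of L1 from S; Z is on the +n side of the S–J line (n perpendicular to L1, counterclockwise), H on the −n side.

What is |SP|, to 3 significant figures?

37.7

The slot axis is L1's direction at 79.2°, so u = (cos 79.2°, sin 79.2°) = (0.187, 0.982) and n = (−sin 79.2°, cos 79.2°) = (-0.982, 0.187). S is at the origin and J lies 35.4 along u from S, so J = 35.4·u = (6.63, 34.8). Tangency of A1 to both parallel lines with radius 13.0 puts Z and H at S ± 13.0·n: Z = (-12.8, 2.44), H = (12.8, -2.44). Equal radii place C and P the same way about J: C = J + 13.0·n = (-6.14, 37.2), P = J − 13.0·n = (19.4, 32.3). Then |SP| = |P − S| = 37.7.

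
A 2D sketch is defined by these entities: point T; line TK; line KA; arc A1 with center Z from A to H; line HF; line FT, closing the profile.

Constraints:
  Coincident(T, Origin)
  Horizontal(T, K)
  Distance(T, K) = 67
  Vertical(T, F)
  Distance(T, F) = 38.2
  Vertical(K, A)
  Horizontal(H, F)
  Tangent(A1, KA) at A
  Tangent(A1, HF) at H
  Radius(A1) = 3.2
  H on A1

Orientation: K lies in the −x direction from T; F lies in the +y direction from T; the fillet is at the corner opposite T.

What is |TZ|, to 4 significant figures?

72.77

TF is vertical with |TF| = 38.2 and F on the +y side, so F = (0.000, 38.20). The virtual corner opposite T is at (-67.00, 38.20). A1 meets KA tangentially, so ZA is at right angles to KA and tangency of A1 to HF means the radius ZH is perpendicular to HF, with radius 3.2, so the center Z sits 3.2 in from both sides at Z = (-63.80, 35.00). Then |TZ| = |Z − T| = 72.77.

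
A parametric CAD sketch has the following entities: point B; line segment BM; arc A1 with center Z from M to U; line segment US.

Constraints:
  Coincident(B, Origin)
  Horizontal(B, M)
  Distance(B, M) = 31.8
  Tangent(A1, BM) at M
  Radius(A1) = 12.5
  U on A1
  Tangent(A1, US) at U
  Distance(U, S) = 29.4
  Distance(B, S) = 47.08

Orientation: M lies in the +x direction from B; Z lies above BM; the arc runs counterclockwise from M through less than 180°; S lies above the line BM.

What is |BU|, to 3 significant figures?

46.0

Checks: |ZU| = 12.50 ✓; ∠(ZU, US) = 90.00° ✓; |US| = 29.40 ✓; |BS| = 47.08 ✓.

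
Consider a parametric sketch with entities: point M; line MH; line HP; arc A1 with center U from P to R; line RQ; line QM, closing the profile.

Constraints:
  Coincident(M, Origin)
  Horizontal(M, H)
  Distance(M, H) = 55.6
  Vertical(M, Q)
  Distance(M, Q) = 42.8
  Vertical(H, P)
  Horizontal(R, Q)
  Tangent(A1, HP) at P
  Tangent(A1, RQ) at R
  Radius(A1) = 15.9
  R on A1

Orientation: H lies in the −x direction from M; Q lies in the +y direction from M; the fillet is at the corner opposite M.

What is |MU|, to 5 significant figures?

47.955

M and Q share the same x with |MQ| = 42.8 and Q on the +y side, so Q = (0.0000, 42.800). The virtual corner opposite M is at (-55.600, 42.800). Since A1 is tangent to HP there, UP ⟂ HP and since A1 is tangent to RQ there, UR ⟂ RQ, with radius 15.9, so the center U sits 15.9 in from both sides at U = (-39.700, 26.900). Then |MU| = |U − M| = 47.955.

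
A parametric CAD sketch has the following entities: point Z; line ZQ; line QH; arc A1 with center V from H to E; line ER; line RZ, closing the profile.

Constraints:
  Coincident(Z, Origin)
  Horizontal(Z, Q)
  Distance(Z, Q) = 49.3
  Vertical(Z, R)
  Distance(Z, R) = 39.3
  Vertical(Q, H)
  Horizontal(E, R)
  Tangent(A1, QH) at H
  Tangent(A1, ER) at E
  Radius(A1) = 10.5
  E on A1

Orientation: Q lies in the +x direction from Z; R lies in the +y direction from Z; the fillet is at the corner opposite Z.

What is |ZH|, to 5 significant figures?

57.096

Z is at the origin; Z and Q share the same y with |ZQ| = 49.3 and Q on the +x side, so Q = (49.300, 0.0000). Z and R share the same x with |ZR| = 39.3 and R on the +y side, so R = (0.0000, 39.300). The virtual corner opposite Z is at (49.300, 39.300). The tangent condition forces VH to be normal to QH and tangency of A1 to ER means the radius VE is perpendicular to ER, with radius 10.5, so the center V sits 10.5 in from both sides at V = (38.800, 28.800). That places the tangent points at H = (49.300, 28.800) on QH and E = (38.800, 39.300) on ER. Then |ZH| = |H − Z| = 57.096.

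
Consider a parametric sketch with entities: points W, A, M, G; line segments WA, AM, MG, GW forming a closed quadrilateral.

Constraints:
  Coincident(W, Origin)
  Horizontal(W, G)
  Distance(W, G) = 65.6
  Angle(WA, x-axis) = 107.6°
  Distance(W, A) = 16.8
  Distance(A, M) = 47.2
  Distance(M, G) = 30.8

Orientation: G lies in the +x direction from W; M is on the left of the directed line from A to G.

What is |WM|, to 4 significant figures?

46.39

W is at the origin; W and G share the same y with |WG| = 65.6 and G in +x, so G = (65.6, 0). WA runs at 107.6° with |WA| = 16.8, so A = (-5.080, 16.01). M is determined by |AM| = 47.2 and |MG| = 30.8 together: it lies at the intersection of circle(A, 47.2) and circle(G, 30.8). With |AG| = 72.47, the foot of the radical line on AG is 45.06 from A and the perpendicular offset is √(47.2² − 45.06²) = 14.05. Taking the left-of-AG solution: M = (41.97, 19.76).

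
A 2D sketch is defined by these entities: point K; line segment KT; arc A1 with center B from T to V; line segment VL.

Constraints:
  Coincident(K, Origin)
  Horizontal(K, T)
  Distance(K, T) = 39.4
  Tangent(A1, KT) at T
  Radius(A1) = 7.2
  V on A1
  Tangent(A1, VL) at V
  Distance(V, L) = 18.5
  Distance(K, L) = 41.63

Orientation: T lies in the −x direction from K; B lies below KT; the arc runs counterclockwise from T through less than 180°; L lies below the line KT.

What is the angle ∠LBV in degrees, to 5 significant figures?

68.735°

Checks: |BV| = 7.200 ✓; ∠(BV, VL) = 90.00° ✓; |VL| = 18.50 ✓; |KL| = 41.63 ✓.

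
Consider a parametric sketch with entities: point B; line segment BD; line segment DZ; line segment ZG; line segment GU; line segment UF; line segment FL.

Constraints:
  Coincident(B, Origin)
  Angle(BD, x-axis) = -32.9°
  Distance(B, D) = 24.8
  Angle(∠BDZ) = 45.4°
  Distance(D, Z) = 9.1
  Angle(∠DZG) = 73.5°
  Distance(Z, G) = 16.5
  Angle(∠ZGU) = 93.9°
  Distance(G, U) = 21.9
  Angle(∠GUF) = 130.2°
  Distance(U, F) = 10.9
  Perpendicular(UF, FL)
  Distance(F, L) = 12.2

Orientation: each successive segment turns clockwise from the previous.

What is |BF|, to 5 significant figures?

42.649

B is at the origin; BD runs at -32.9° with length 24.8, so D = (20.823, -13.471). ∠BDZ = 45.4° gives DZ at -167.50° from the x-axis; with |DZ| = 9.1, Z = (11.938, -15.440). ∠DZG = 73.5° gives ZG at 86.000° from the x-axis; with |ZG| = 16.5, G = (13.089, 1.0195). ∠ZGU = 93.9° gives GU at -0.10000° from the x-axis; with |GU| = 21.9, U = (34.989, 0.98126). ∠GUF = 130.2° gives UF at -49.900° from the x-axis; with |UF| = 10.9, F = (42.010, -7.3564). Then |BF| = |F − B| = 42.649.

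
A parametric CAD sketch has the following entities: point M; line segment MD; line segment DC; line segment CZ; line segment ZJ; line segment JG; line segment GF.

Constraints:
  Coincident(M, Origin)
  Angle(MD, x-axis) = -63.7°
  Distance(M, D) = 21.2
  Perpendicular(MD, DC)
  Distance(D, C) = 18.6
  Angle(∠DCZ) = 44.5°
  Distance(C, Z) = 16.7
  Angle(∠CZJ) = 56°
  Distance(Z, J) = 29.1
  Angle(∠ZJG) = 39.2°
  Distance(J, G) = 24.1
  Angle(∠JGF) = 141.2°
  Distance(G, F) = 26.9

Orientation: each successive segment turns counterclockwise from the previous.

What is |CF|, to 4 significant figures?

25.86

∠ZJG = 39.2° gives JG at 66.60° from the x-axis; with |JG| = 24.1, G = (27.70, -11.43). ∠JGF = 141.2° gives GF at 105.4° from the x-axis; with |GF| = 26.9, F = (20.55, 14.50). Then |CF| = |F − C| = 25.86.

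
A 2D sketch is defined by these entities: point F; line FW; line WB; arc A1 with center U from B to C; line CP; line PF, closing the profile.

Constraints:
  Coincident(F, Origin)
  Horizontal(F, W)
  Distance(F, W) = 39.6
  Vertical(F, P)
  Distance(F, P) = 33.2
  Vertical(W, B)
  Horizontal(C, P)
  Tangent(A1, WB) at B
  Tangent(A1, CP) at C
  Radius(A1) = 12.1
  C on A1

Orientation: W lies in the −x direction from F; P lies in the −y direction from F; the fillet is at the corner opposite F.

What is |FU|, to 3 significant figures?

34.7

F and P share the same x with |FP| = 33.2 and P on the −y side, so P = (0.00, -33.2). The virtual corner opposite F is at (-39.6, -33.2). A1 meets WB tangentially, so UB is at right angles to WB and tangency of A1 to CP means the radius UC is perpendicular to CP, with radius 12.1, so the center U sits 12.1 in from both sides at U = (-27.5, -21.1). Then |FU| = |U − F| = 34.7.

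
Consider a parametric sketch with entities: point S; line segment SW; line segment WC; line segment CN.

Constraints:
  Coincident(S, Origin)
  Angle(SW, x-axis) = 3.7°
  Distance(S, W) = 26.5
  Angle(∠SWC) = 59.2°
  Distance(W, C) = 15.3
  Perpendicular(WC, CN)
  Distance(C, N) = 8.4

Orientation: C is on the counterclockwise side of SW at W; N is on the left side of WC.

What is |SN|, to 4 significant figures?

14.47

S is at the origin; SW runs at 3.7° with length 26.5, so W = 26.5·(cos 3.7°, sin 3.7°) = (26.44, 1.710). ∠SWC = 59.2°, so WC runs at 3.7° + (180° − 59.2°) = 124.5° from the x-axis; with |WC| = 15.3, C = W + 15.3·(cos 124.5°, sin 124.5°) = (17.78, 14.32). WC is perpendicular to CN; with |CN| = 8.4 on the left of WC, N = C + 8.4·(-0.8241, -0.5664) = (10.86, 9.561). Then |SN| = |N − S| = 14.47.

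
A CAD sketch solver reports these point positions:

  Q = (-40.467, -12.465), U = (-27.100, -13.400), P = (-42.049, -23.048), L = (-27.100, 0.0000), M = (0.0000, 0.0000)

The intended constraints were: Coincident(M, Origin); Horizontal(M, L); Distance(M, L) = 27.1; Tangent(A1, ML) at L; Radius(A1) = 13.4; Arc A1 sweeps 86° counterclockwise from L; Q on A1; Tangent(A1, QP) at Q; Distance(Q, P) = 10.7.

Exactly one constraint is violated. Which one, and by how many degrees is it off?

Tangent(A1, QP) at Q — off by 4.50°.

M = (0.00, 0.00) ✓; M.y = 0.00, L.y = 0.00 ✓; |ML| = 27.10 ✓; ∠(UL, LM) = 90.00° ✓; |UL| = 13.40 ✓; bearing(U→Q) − bearing(U→L) = 86.00° ✓; |UQ| = 13.40 ✓; ∠(UQ, QP) = 94.50° ✗; |QP| = 10.70 ✓.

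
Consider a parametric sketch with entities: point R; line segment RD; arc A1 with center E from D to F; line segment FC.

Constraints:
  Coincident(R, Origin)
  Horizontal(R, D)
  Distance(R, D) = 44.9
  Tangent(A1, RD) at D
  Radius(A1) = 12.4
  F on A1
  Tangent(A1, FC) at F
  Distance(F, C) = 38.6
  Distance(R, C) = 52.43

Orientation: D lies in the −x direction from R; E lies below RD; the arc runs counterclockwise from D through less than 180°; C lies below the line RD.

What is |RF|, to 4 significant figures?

57.26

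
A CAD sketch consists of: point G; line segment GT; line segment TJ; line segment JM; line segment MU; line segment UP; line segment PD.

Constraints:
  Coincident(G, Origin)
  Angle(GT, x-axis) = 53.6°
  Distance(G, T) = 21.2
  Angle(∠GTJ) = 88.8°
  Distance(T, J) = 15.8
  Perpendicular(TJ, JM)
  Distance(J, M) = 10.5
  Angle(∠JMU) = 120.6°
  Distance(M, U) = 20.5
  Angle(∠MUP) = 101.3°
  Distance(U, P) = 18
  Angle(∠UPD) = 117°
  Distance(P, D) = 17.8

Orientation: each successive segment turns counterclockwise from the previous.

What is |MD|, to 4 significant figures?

30.40

G is at the origin; GT runs at 53.6° with length 21.2, so T = (12.58, 17.06). ∠GTJ = 88.8° gives TJ at 144.8° from the x-axis; with |TJ| = 15.8, J = (-0.3304, 26.17). TJ ⟂ JM, so JM runs at -125.2°; with |JM| = 10.5, M = (-6.383, 17.59). ∠JMU = 120.6° gives MU at -65.80° from the x-axis; with |MU| = 20.5, U = (2.020, -1.107). ∠MUP = 101.3° gives UP at 12.90° from the x-axis; with |UP| = 18.0, P = (19.57, 2.911). ∠UPD = 117.0° gives PD at 75.90° from the x-axis; with |PD| = 17.8, D = (23.90, 20.18). Then |MD| = |D − M| = 30.40.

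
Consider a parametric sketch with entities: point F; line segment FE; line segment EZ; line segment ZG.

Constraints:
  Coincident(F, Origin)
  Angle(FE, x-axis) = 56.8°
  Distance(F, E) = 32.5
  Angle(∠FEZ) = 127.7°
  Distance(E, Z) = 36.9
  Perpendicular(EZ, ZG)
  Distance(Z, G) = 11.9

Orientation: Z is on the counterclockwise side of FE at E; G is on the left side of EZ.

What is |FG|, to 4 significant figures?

58.43

F is at the origin; FE runs at 56.8° with length 32.5, so E = 32.5·(cos 56.8°, sin 56.8°) = (17.80, 27.19). ∠FEZ = 127.7°, so EZ runs at 56.8° + (180° − 127.7°) = 109.1° from the x-axis; with |EZ| = 36.9, Z = E + 36.9·(cos 109.1°, sin 109.1°) = (5.721, 62.06). EZ is perpendicular to ZG; with |ZG| = 11.9 on the left of EZ, G = Z + 11.9·(-0.9449, -0.3272) = (-5.523, 58.17). Then |FG| = |G − F| = 58.43.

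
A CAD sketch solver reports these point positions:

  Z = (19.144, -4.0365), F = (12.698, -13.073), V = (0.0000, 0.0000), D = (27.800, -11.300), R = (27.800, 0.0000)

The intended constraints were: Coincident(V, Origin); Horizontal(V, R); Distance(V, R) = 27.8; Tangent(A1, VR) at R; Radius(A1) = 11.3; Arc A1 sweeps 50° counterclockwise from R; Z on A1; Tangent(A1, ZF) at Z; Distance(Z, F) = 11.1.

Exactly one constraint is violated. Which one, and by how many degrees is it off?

Tangent(A1, ZF) at Z — off by 4.50°.

V = (0.00, 0.00) ✓; V.y = 0.00, R.y = 0.00 ✓; |VR| = 27.80 ✓; ∠(DR, RV) = 90.00° ✓; |DR| = 11.30 ✓; bearing(D→Z) − bearing(D→R) = 50.00° ✓; |DZ| = 11.30 ✓; ∠(DZ, ZF) = 85.50° ✗; |ZF| = 11.10 ✓.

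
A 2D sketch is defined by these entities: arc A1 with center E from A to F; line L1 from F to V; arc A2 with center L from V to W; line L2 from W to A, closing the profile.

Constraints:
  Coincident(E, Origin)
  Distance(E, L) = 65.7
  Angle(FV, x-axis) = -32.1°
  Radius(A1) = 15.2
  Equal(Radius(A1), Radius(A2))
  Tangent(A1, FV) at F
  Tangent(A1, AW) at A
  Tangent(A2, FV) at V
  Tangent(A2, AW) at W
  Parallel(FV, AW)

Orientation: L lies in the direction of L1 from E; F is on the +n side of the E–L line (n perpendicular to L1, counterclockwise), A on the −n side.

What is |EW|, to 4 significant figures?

67.44

The slot axis is L1's direction at -32.1°, so u = (cos -32.1°, sin -32.1°) = (0.8471, -0.5314) and n = (−sin -32.1°, cos -32.1°) = (0.5314, 0.8471). E is at the origin and L lies 65.7 along u from E, so L = 65.7·u = (55.66, -34.91). Tangency of A1 to both parallel lines with radius 15.2 puts F and A at E ± 15.2·n: F = (8.077, 12.88), A = (-8.077, -12.88). Equal radii place V and W the same way about L: V = L + 15.2·n = (63.73, -22.04), W = L − 15.2·n = (47.58, -47.79). Then |EW| = |W − E| = 67.44.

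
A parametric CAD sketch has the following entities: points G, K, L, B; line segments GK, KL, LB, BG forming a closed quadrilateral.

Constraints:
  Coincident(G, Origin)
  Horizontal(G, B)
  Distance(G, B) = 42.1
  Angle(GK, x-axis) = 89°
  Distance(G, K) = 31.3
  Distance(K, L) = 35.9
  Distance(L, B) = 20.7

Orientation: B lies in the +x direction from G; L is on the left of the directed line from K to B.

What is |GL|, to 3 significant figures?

39.3

Checks: |KL| = 35.90 ✓; |LB| = 20.70 ✓.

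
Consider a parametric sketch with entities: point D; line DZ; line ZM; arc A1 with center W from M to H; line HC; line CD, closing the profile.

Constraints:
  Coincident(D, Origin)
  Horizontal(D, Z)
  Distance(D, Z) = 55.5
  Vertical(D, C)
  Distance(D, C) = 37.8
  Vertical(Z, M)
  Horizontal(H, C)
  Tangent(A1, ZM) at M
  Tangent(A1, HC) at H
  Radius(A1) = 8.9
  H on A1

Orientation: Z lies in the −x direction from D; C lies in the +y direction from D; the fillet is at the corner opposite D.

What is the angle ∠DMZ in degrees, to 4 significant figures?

62.49°

The virtual corner opposite D is at (-55.50, 37.80). Tangency of A1 to ZM means the radius WM is perpendicular to ZM and since A1 is tangent to HC there, WH ⟂ HC, with radius 8.9, so the center W sits 8.9 in from both sides at W = (-46.60, 28.90). That places the tangent points at M = (-55.50, 28.90) on ZM and H = (-46.60, 37.80) on HC. Then cos ∠DMZ = MD·MZ / (|MD||MZ|), giving 62.49°.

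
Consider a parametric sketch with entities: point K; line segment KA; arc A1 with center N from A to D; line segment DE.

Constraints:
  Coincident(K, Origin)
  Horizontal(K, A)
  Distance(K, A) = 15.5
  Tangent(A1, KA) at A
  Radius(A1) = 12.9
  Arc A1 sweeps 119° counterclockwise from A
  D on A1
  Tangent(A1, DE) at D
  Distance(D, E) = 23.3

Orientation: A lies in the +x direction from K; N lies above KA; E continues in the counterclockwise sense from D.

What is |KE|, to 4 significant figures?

42.46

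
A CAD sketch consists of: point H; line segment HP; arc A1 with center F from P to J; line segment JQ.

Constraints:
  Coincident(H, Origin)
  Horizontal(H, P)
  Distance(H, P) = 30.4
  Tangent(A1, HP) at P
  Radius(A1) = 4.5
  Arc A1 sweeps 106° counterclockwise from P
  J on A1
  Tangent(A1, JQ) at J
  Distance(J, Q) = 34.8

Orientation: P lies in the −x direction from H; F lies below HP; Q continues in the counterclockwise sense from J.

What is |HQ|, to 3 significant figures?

46.6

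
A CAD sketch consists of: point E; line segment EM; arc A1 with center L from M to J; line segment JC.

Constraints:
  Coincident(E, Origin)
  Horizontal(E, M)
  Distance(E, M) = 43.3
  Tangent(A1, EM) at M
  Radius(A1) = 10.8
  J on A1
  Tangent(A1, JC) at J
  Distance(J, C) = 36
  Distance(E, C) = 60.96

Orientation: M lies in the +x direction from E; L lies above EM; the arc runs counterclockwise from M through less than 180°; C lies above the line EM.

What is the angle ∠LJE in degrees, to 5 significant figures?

9.1564°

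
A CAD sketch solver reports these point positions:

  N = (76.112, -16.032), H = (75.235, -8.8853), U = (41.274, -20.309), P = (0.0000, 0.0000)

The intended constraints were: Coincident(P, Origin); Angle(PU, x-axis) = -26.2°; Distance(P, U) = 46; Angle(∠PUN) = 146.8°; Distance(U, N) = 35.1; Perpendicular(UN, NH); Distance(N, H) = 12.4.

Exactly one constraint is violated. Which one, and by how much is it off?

Distance(N, H) = 12.4 — off by 5.20.

P = (0.00, 0.00) ✓; PU at -26.20° ✓; |PU| = 46.00 ✓; ∠PUN = 146.8° ✓; |UN| = 35.10 ✓; ∠(UN, NH) = 90.00° ✓; |NH| = 7.200 ✗.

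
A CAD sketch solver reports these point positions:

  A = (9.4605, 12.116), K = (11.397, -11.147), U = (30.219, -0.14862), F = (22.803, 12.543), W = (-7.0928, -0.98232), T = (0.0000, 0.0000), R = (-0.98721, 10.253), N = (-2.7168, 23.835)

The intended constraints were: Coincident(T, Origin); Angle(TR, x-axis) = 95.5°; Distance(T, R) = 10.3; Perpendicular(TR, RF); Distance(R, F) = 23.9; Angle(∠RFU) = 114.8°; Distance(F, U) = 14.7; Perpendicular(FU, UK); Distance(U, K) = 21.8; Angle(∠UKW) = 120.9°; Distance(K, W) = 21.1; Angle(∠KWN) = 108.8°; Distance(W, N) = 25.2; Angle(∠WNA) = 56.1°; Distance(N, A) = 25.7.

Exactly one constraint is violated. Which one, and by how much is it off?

Distance(N, A) = 25.7 — off by 8.80.

T = (0.00, 0.00) ✓; TR at 95.50° ✓; |TR| = 10.30 ✓; ∠(TR, RF) = 90.00° ✓; |RF| = 23.90 ✓; ∠RFU = 114.8° ✓; |FU| = 14.70 ✓; ∠(FU, UK) = 90.00° ✓; |UK| = 21.80 ✓; ∠UKW = 120.9° ✓; |KW| = 21.10 ✓; ∠KWN = 108.8° ✓; |WN| = 25.20 ✓; ∠WNA = 56.10° ✓; |NA| = 16.90 ✗.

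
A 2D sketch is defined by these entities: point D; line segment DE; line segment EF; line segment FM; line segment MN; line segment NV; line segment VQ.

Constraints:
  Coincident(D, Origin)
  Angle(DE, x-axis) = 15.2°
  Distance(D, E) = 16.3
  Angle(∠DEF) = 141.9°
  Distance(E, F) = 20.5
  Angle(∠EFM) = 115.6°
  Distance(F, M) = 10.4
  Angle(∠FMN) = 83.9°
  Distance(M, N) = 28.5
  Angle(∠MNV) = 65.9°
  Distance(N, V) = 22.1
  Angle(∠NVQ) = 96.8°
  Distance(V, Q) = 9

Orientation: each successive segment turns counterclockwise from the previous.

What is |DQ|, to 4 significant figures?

25.60

D is at the origin; DE runs at 15.2° with length 16.3, so E = (15.73, 4.274). ∠DEF = 141.9° gives EF at 53.30° from the x-axis; with |EF| = 20.5, F = (27.98, 20.71). ∠EFM = 115.6° gives FM at 117.7° from the x-axis; with |FM| = 10.4, M = (23.15, 29.92). ∠FMN = 83.9° gives MN at -146.2° from the x-axis; with |MN| = 28.5, N = (-0.5363, 14.06). ∠MNV = 65.9° gives NV at -32.10° from the x-axis; with |NV| = 22.1, V = (18.19, 2.320). ∠NVQ = 96.8° gives VQ at 51.10° from the x-axis; with |VQ| = 9.0, Q = (23.84, 9.324). Then |DQ| = |Q − D| = 25.60.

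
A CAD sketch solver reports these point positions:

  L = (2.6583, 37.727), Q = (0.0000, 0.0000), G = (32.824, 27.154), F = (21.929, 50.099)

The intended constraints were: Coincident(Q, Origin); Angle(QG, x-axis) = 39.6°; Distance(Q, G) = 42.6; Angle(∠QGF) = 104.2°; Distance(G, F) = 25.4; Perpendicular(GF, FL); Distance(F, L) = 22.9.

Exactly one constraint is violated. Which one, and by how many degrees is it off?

Perpendicular(GF, FL) — off by 7.30°.

Q = (0.00, 0.00) ✓; QG at 39.60° ✓; |QG| = 42.60 ✓; ∠QGF = 104.2° ✓; |GF| = 25.40 ✓; ∠(GF, FL) = 97.30° ✗; |FL| = 22.90 ✓.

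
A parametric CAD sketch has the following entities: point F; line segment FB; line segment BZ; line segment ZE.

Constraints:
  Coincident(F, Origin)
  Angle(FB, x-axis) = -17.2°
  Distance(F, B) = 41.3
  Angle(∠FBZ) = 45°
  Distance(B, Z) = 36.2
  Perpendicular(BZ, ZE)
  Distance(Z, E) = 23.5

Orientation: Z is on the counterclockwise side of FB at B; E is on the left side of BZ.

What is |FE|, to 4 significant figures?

9.027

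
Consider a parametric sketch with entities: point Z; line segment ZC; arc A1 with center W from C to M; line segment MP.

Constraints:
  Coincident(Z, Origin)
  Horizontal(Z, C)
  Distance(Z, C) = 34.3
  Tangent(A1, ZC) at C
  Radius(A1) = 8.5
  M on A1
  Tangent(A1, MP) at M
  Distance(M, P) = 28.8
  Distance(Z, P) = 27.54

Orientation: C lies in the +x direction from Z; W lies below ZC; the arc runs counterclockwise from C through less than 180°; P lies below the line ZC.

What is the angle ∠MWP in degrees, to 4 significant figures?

73.56°

Checks: |WM| = 8.500 ✓; ∠(WM, MP) = 90.00° ✓; |MP| = 28.80 ✓; |ZP| = 27.54 ✓.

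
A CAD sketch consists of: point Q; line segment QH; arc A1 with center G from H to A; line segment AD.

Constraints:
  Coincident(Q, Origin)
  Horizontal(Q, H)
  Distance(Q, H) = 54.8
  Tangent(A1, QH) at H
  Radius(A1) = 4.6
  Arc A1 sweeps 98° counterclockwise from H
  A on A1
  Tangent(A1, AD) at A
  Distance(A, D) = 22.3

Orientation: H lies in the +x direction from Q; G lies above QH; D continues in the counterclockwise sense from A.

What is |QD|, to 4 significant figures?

62.54

On A1, H sits at bearing -90° from G; a 98° counterclockwise sweep puts A at bearing 8°, so A = G + 4.6·(cos 8°, sin 8°) = (59.36, 5.240). The tangent condition forces GA to be normal to AD, so AD runs along (−sin 8°, cos 8°); with |AD| = 22.3, D = (56.25, 27.32). Then |QD| = |D − Q| = 62.54.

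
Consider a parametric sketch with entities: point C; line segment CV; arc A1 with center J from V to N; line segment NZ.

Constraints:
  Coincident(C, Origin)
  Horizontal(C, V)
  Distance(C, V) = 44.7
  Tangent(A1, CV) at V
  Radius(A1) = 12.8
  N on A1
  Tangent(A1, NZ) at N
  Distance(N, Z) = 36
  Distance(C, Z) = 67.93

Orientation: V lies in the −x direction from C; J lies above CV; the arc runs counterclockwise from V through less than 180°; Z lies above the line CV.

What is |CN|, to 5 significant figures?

36.882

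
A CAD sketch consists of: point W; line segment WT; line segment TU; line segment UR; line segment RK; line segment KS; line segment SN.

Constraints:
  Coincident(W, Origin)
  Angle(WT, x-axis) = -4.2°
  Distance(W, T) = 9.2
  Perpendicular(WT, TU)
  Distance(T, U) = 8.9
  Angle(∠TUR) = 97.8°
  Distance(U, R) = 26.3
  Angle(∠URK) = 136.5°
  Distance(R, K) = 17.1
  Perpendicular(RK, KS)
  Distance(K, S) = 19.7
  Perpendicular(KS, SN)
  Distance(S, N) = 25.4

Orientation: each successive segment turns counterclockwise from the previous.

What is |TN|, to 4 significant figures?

7.930

W is at the origin; WT runs at -4.2° with length 9.2, so T = (9.175, -0.6738). WT ⟂ TU, so TU runs at 85.80°; with |TU| = 8.9, U = (9.827, 8.202). ∠TUR = 97.8° gives UR at 168.0° from the x-axis; with |UR| = 26.3, R = (-15.90, 13.67). ∠URK = 136.5° gives RK at -148.5° from the x-axis; with |RK| = 17.1, K = (-30.48, 4.736). The perpendicularity gives KS at right angles to RK, so KS runs at -58.50°; with |KS| = 19.7, S = (-20.19, -12.06). KS is perpendicular to SN, so SN runs at 31.50°; with |SN| = 25.4, N = (1.472, 1.210). Then |TN| = |N − T| = 7.930.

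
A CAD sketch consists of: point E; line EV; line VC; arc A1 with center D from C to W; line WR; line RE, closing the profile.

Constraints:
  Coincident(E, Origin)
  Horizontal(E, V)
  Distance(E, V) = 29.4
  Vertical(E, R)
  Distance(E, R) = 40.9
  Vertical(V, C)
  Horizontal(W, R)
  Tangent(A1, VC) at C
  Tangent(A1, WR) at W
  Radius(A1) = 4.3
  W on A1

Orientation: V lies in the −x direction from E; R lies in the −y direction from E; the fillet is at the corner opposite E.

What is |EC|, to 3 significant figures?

46.9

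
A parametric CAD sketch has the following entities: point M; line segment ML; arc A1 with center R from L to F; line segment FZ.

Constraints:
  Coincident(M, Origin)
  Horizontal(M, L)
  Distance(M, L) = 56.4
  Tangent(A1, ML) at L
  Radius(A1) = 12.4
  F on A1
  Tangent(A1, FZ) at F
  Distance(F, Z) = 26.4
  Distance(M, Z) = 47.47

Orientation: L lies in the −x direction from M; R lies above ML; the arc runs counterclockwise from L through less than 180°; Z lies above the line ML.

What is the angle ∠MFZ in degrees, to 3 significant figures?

77.5°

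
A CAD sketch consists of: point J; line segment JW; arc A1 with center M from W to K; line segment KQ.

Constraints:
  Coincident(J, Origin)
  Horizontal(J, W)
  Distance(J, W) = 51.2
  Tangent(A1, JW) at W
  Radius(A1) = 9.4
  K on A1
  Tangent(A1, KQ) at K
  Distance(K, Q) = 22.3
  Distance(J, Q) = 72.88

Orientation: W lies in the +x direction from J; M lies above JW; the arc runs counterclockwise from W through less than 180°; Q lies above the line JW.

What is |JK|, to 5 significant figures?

60.359

J is at the origin; J and W share the same y with |JW| = 51.2 and W on the +x side, so W = (51.200, 0.0000). The tangent condition forces MW to be normal to JW, so M = W + (0, 9.4) = (51.200, 9.4000). Since MK ⟂ KQ (tangency), |MQ| = √(9.4² + 22.3²) = 24.200 regardless of where K sits on A1. So Q lies on both circle(J, 72.88) and circle(M, 24.200); the above-JW intersection is Q = (67.625, 27.173). K is the foot of the tangent from Q: K = (60.039, 6.2025).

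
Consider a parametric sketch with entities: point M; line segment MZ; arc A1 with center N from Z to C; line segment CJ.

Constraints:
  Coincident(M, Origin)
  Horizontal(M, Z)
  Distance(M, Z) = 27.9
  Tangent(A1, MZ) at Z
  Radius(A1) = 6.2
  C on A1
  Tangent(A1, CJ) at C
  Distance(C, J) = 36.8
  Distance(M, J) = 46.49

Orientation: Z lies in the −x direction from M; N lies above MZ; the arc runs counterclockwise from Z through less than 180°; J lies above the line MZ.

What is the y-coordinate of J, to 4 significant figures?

42.44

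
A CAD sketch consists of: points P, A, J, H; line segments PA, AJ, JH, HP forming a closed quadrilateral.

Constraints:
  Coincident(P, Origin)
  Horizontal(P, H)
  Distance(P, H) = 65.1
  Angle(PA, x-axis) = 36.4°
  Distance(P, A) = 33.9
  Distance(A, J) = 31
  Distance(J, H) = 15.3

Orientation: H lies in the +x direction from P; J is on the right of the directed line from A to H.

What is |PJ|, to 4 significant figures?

49.86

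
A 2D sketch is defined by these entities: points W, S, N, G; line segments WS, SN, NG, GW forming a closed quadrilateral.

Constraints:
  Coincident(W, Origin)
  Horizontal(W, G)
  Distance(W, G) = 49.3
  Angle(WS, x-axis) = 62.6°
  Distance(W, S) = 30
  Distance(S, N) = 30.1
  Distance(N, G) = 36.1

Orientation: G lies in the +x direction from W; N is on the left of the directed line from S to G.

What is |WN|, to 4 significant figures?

55.42

Checks: |SN| = 30.10 ✓; |NG| = 36.10 ✓.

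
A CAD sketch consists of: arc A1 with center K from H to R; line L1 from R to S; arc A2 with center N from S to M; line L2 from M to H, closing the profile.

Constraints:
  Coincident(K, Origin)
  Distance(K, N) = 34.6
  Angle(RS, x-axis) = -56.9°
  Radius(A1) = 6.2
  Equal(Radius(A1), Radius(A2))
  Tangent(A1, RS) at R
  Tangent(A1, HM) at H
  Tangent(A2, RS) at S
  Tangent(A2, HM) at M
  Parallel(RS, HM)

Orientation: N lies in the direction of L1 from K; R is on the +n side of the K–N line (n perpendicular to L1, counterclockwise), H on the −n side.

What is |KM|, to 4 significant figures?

35.15

The slot axis is L1's direction at -56.9°, so u = (cos -56.9°, sin -56.9°) = (0.5461, -0.8377) and n = (−sin -56.9°, cos -56.9°) = (0.8377, 0.5461). K is at the origin and N lies 34.6 along u from K, so N = 34.6·u = (18.90, -28.99). Tangency of A1 to both parallel lines with radius 6.2 puts R and H at K ± 6.2·n: R = (5.194, 3.386), H = (-5.194, -3.386). Equal radii place S and M the same way about N: S = N + 6.2·n = (24.09, -25.60), M = N − 6.2·n = (13.70, -32.37). Then |KM| = |M − K| = 35.15.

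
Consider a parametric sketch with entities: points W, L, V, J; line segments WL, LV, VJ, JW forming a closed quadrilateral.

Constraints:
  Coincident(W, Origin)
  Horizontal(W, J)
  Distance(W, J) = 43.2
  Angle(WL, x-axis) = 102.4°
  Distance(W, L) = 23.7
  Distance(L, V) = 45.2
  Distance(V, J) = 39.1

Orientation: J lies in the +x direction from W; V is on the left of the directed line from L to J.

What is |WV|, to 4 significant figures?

53.77

Checks: |LV| = 45.20 ✓; |VJ| = 39.10 ✓.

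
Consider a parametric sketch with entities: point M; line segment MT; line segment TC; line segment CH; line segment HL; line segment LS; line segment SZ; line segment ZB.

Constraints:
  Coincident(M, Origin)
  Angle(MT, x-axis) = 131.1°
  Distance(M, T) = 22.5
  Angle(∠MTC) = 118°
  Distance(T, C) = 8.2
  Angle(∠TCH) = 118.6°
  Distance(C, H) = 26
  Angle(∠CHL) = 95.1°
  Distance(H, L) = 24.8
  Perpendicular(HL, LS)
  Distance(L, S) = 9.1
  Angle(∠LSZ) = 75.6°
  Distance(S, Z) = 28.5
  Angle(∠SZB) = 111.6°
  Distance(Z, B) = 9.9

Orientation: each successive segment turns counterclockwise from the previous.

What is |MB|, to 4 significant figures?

39.57

M is at the origin; MT runs at 131.1° with length 22.5, so T = (-14.79, 16.96). ∠MTC = 118.0° gives TC at -166.9° from the x-axis; with |TC| = 8.2, C = (-22.78, 15.10). ∠TCH = 118.6° gives CH at -105.5° from the x-axis; with |CH| = 26.0, H = (-29.73, -9.958). ∠CHL = 95.1° gives HL at -20.60° from the x-axis; with |HL| = 24.8, L = (-6.511, -18.68). HL is perpendicular to LS, so LS runs at 69.40°; with |LS| = 9.1, S = (-3.310, -10.17). ∠LSZ = 75.6° gives SZ at 173.8° from the x-axis; with |SZ| = 28.5, Z = (-31.64, -7.087). ∠SZB = 111.6° gives ZB at -117.8° from the x-axis; with |ZB| = 9.9, B = (-36.26, -15.84). Then |MB| = |B − M| = 39.57.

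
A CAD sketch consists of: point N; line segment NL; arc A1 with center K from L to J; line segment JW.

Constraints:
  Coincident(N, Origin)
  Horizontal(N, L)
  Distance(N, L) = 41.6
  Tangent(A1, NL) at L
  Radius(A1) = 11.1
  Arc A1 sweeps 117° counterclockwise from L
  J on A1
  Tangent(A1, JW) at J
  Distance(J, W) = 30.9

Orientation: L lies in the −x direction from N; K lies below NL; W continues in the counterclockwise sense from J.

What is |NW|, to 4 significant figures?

57.54

N is at the origin; NL is horizontal with |NL| = 41.6 and L on the −x side, so L = (-41.60, 0.000). The tangent condition forces KL to be normal to NL, so K = L + (0, -11.1) = (-41.60, -11.10). On A1, L sits at bearing 90° from K; a 117° counterclockwise sweep puts J at bearing 207°, so J = K + 11.1·(cos 207°, sin 207°) = (-51.49, -16.14). Tangency of A1 to JW means the radius KJ is perpendicular to JW, so JW runs along (−sin 207°, cos 207°); with |JW| = 30.9, W = (-37.46, -43.67). Then |NW| = |W − N| = 57.54.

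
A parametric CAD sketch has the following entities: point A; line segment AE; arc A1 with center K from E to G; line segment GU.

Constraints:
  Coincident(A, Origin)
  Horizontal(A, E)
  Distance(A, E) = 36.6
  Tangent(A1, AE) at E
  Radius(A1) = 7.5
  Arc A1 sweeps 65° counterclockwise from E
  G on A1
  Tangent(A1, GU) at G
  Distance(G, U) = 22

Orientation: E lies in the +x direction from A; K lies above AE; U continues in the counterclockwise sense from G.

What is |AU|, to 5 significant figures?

58.015

A is at the origin; A and E share the same y with |AE| = 36.6 and E on the +x side, so E = (36.600, 0.0000). The tangent condition forces KE to be normal to AE, so K = E + (0, 7.5) = (36.600, 7.5000). On A1, E sits at bearing -90° from K; a 65° counterclockwise sweep puts G at bearing -25°, so G = K + 7.5·(cos -25°, sin -25°) = (43.397, 4.3304). A1 meets GU tangentially, so KG is at right angles to GU, so GU runs along (−sin -25°, cos -25°); with |GU| = 22.0, U = (52.695, 24.269). Then |AU| = |U − A| = 58.015.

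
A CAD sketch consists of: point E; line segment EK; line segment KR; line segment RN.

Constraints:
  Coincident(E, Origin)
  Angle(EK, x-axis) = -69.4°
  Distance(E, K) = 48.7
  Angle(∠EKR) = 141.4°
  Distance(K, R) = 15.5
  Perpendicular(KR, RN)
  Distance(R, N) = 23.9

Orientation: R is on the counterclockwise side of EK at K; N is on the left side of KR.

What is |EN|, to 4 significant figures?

53.95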